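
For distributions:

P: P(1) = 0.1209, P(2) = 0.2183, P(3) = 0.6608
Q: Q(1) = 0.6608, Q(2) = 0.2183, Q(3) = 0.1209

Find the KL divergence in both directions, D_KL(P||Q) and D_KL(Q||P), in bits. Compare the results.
D_KL(P||Q) = 1.3230 bits, D_KL(Q||P) = 1.3230 bits. The two directions give exactly the same value for this pair.

D_KL(P||Q) = Σ P(x) log₂(P(x)/Q(x))

Computing term by term:
  P(1)·log₂(P(1)/Q(1)) = 0.1209·log₂(0.1209/0.6608) = -0.29625
  P(2)·log₂(P(2)/Q(2)) = 0.2183·log₂(0.2183/0.2183) = 0.00000
  P(3)·log₂(P(3)/Q(3)) = 0.6608·log₂(0.6608/0.1209) = 1.61922

D_KL(P||Q) = -0.29625 + 0.00000 + 1.61922 = 1.32297 ≈ 1.3230 bits

D_KL(Q||P) = Σ Q(x) log₂(Q(x)/P(x))

Computing term by term:
  Q(1)·log₂(Q(1)/P(1)) = 0.6608·log₂(0.6608/0.1209) = 1.61922
  Q(2)·log₂(Q(2)/P(2)) = 0.2183·log₂(0.2183/0.2183) = 0.00000
  Q(3)·log₂(Q(3)/P(3)) = 0.1209·log₂(0.1209/0.6608) = -0.29625

D_KL(Q||P) = 1.61922 + 0.00000 - 0.29625 = 1.32297 ≈ 1.3230 bits

These ARE equal here. Q is P with outcomes relabeled (Q(1) = P(3), Q(3) = P(1)) by a relabeling that is its own inverse, so the two sums contain exactly the same terms in a different order. This is a special case — KL divergence is not symmetric in general: D_KL(P||Q) ≠ D_KL(Q||P) for most P, Q.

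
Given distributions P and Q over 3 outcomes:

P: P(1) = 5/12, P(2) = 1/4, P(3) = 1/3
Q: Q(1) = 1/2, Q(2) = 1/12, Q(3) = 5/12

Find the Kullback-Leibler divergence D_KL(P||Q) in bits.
0.1793 bits

D_KL(P||Q) = Σ P(x) log₂(P(x)/Q(x))

Computing term by term:
  P(1)·log₂(P(1)/Q(1)) = (5/12)·log₂((5/12)/(1/2)) = -0.10960
  P(2)·log₂(P(2)/Q(2)) = (1/4)·log₂((1/4)/(1/12)) = 0.39624
  P(3)·log₂(P(3)/Q(3)) = (1/3)·log₂((1/3)/(5/12)) = -0.10731

D_KL(P||Q) = -0.10960 + 0.39624 - 0.10731 = 0.17933 ≈ 0.1793 bits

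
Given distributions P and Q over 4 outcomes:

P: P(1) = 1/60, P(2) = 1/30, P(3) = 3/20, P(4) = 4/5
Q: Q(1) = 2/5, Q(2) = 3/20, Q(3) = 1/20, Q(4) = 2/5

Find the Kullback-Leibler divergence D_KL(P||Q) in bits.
0.8890 bits

D_KL(P||Q) = Σ P(x) log₂(P(x)/Q(x))

Computing term by term:
  P(1)·log₂(P(1)/Q(1)) = (1/60)·log₂((1/60)/(2/5)) = -0.07642
  P(2)·log₂(P(2)/Q(2)) = (1/30)·log₂((1/30)/(3/20)) = -0.07233
  P(3)·log₂(P(3)/Q(3)) = (3/20)·log₂((3/20)/(1/20)) = 0.23774
  P(4)·log₂(P(4)/Q(4)) = (4/5)·log₂((4/5)/(2/5)) = 0.80000

D_KL(P||Q) = -0.07642 - 0.07233 + 0.23774 + 0.80000 = 0.88899 ≈ 0.8890 bits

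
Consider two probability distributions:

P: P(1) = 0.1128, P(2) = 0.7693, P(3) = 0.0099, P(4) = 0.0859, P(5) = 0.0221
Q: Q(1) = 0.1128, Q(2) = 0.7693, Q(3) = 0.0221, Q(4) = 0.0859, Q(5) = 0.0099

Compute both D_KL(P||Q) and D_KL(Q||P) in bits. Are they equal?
D_KL(P||Q) = 0.0141 bits, D_KL(Q||P) = 0.0141 bits. Yes, in this case they are equal (although KL divergence is not symmetric in general).

D_KL(P||Q) = Σ P(x) log₂(P(x)/Q(x))

Computing term by term:
  P(1)·log₂(P(1)/Q(1)) = 0.1128·log₂(0.1128/0.1128) = 0.00000
  P(2)·log₂(P(2)/Q(2)) = 0.7693·log₂(0.7693/0.7693) = 0.00000
  P(3)·log₂(P(3)/Q(3)) = 0.0099·log₂(0.0099/0.0221) = -0.01147
  P(4)·log₂(P(4)/Q(4)) = 0.0859·log₂(0.0859/0.0859) = 0.00000
  P(5)·log₂(P(5)/Q(5)) = 0.0221·log₂(0.0221/0.0099) = 0.02560

D_KL(P||Q) = 0.00000 + 0.00000 - 0.01147 + 0.00000 + 0.02560 = 0.01413 ≈ 0.0141 bits

D_KL(Q||P) = Σ Q(x) log₂(Q(x)/P(x))

Computing term by term:
  Q(1)·log₂(Q(1)/P(1)) = 0.1128·log₂(0.1128/0.1128) = 0.00000
  Q(2)·log₂(Q(2)/P(2)) = 0.7693·log₂(0.7693/0.7693) = 0.00000
  Q(3)·log₂(Q(3)/P(3)) = 0.0221·log₂(0.0221/0.0099) = 0.02560
  Q(4)·log₂(Q(4)/P(4)) = 0.0859·log₂(0.0859/0.0859) = 0.00000
  Q(5)·log₂(Q(5)/P(5)) = 0.0099·log₂(0.0099/0.0221) = -0.01147

D_KL(Q||P) = 0.00000 + 0.00000 + 0.02560 + 0.00000 - 0.01147 = 0.01413 ≈ 0.0141 bits

These ARE equal here. Q is P with outcomes relabeled (Q(3) = P(5), Q(5) = P(3)) by a relabeling that is its own inverse, so the two sums contain exactly the same terms in a different order. This is a special case — KL divergence is not symmetric in general: D_KL(P||Q) ≠ D_KL(Q||P) for most P, Q.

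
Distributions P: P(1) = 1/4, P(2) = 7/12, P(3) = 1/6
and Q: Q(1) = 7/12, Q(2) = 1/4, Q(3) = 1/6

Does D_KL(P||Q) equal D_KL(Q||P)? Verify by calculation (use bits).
D_KL(P||Q) = 0.4075 bits, D_KL(Q||P) = 0.4075 bits. Yes — for this pair D_KL(P||Q) = D_KL(Q||P).

D_KL(P||Q) = Σ P(x) log₂(P(x)/Q(x))

Computing term by term:
  P(1)·log₂(P(1)/Q(1)) = (1/4)·log₂((1/4)/(7/12)) = -0.30560
  P(2)·log₂(P(2)/Q(2)) = (7/12)·log₂((7/12)/(1/4)) = 0.71306
  P(3)·log₂(P(3)/Q(3)) = (1/6)·log₂((1/6)/(1/6)) = 0.00000

D_KL(P||Q) = -0.30560 + 0.71306 + 0.00000 = 0.40746 ≈ 0.4075 bits

D_KL(Q||P) = Σ Q(x) log₂(Q(x)/P(x))

Computing term by term:
  Q(1)·log₂(Q(1)/P(1)) = (7/12)·log₂((7/12)/(1/4)) = 0.71306
  Q(2)·log₂(Q(2)/P(2)) = (1/4)·log₂((1/4)/(7/12)) = -0.30560
  Q(3)·log₂(Q(3)/P(3)) = (1/6)·log₂((1/6)/(1/6)) = 0.00000

D_KL(Q||P) = 0.71306 - 0.30560 + 0.00000 = 0.40746 ≈ 0.4075 bits

These ARE equal here. Q is P with outcomes relabeled (Q(1) = P(2), Q(2) = P(1)) by a relabeling that is its own inverse, so the two sums contain exactly the same terms in a different order. This is a special case — KL divergence is not symmetric in general: D_KL(P||Q) ≠ D_KL(Q||P) for most P, Q.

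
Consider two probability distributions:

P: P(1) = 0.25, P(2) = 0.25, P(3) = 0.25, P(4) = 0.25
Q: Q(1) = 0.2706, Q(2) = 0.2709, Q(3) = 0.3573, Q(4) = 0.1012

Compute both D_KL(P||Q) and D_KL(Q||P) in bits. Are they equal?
D_KL(P||Q) = 0.1399 bits, D_KL(Q||P) = 0.1143 bits. No, they are not equal.

D_KL(P||Q) = Σ P(x) log₂(P(x)/Q(x))

Computing term by term:
  P(1)·log₂(P(1)/Q(1)) = 0.25·log₂(0.25/0.2706) = -0.02856
  P(2)·log₂(P(2)/Q(2)) = 0.25·log₂(0.25/0.2709) = -0.02896
  P(3)·log₂(P(3)/Q(3)) = 0.25·log₂(0.25/0.3573) = -0.12880
  P(4)·log₂(P(4)/Q(4)) = 0.25·log₂(0.25/0.1012) = 0.32618

D_KL(P||Q) = -0.02856 - 0.02896 - 0.12880 + 0.32618 = 0.13986 ≈ 0.1399 bits

D_KL(Q||P) = Σ Q(x) log₂(Q(x)/P(x))

Computing term by term:
  Q(1)·log₂(Q(1)/P(1)) = 0.2706·log₂(0.2706/0.25) = 0.03091
  Q(2)·log₂(Q(2)/P(2)) = 0.2709·log₂(0.2709/0.25) = 0.03138
  Q(3)·log₂(Q(3)/P(3)) = 0.3573·log₂(0.3573/0.25) = 0.18408
  Q(4)·log₂(Q(4)/P(4)) = 0.1012·log₂(0.1012/0.25) = -0.13204

D_KL(Q||P) = 0.03091 + 0.03138 + 0.18408 - 0.13204 = 0.11433 ≈ 0.1143 bits

These are NOT equal (difference: 0.0256 bits). KL divergence is asymmetric: D_KL(P||Q) ≠ D_KL(Q||P) in general.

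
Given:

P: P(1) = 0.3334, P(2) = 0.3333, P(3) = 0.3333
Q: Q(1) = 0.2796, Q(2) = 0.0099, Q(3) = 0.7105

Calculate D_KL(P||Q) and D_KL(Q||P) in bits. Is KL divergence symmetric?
D_KL(P||Q) = 1.4116 bits, D_KL(Q||P) = 0.6547 bits. No, KL divergence is not symmetric.

D_KL(P||Q) = Σ P(x) log₂(P(x)/Q(x))

Computing term by term:
  P(1)·log₂(P(1)/Q(1)) = 0.3334·log₂(0.3334/0.2796) = 0.08465
  P(2)·log₂(P(2)/Q(2)) = 0.3333·log₂(0.3333/0.0099) = 1.69091
  P(3)·log₂(P(3)/Q(3)) = 0.3333·log₂(0.3333/0.7105) = -0.36397

D_KL(P||Q) = 0.08465 + 1.69091 - 0.36397 = 1.41159 ≈ 1.4116 bits

D_KL(Q||P) = Σ Q(x) log₂(Q(x)/P(x))

Computing term by term:
  Q(1)·log₂(Q(1)/P(1)) = 0.2796·log₂(0.2796/0.3334) = -0.07099
  Q(2)·log₂(Q(2)/P(2)) = 0.0099·log₂(0.0099/0.3333) = -0.05023
  Q(3)·log₂(Q(3)/P(3)) = 0.7105·log₂(0.7105/0.3333) = 0.77588

D_KL(Q||P) = -0.07099 - 0.05023 + 0.77588 = 0.65466 ≈ 0.6547 bits

These are NOT equal (difference: 0.7569 bits). KL divergence is asymmetric: D_KL(P||Q) ≠ D_KL(Q||P) in general.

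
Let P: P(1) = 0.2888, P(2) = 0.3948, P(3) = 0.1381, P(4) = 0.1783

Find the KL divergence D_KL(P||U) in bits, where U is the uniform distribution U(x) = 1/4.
0.1152 bits

U(i) = 1/4 for all i

D_KL(P||U) = Σ P(x) log₂(P(x) / (1/4))
           = Σ P(x) log₂(P(x)) + log₂(4)
           = log₂(4) - H(P)

H(P) = -Σ P(x) log₂(P(x)):
  -P(1)·log₂(P(1)) = -(0.2888)·log₂(0.2888) = 0.51749
  -P(2)·log₂(P(2)) = -(0.3948)·log₂(0.3948) = 0.52935
  -P(3)·log₂(P(3)) = -(0.1381)·log₂(0.1381) = 0.39444
  -P(4)·log₂(P(4)) = -(0.1783)·log₂(0.1783) = 0.44354
H(P) = 0.51749 + 0.52935 + 0.39444 + 0.44354 = 1.88482 bits

log₂(4) = 2.00000 bits

D_KL(P||U) = 2.00000 - 1.88482 = 0.11518 ≈ 0.1152 bits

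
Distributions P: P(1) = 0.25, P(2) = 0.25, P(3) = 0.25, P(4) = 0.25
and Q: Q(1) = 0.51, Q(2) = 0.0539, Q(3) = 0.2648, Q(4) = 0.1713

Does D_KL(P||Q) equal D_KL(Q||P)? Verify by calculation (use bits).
D_KL(P||Q) = 0.4119 bits, D_KL(Q||P) = 0.3338 bits. No — D_KL(P||Q) ≠ D_KL(Q||P) for this pair.

D_KL(P||Q) = Σ P(x) log₂(P(x)/Q(x))

Computing term by term:
  P(1)·log₂(P(1)/Q(1)) = 0.25·log₂(0.25/0.51) = -0.25714
  P(2)·log₂(P(2)/Q(2)) = 0.25·log₂(0.25/0.0539) = 0.55339
  P(3)·log₂(P(3)/Q(3)) = 0.25·log₂(0.25/0.2648) = -0.02074
  P(4)·log₂(P(4)/Q(4)) = 0.25·log₂(0.25/0.1713) = 0.13635

D_KL(P||Q) = -0.25714 + 0.55339 - 0.02074 + 0.13635 = 0.41186 ≈ 0.4119 bits

D_KL(Q||P) = Σ Q(x) log₂(Q(x)/P(x))

Computing term by term:
  Q(1)·log₂(Q(1)/P(1)) = 0.51·log₂(0.51/0.25) = 0.52457
  Q(2)·log₂(Q(2)/P(2)) = 0.0539·log₂(0.0539/0.25) = -0.11931
  Q(3)·log₂(Q(3)/P(3)) = 0.2648·log₂(0.2648/0.25) = 0.02197
  Q(4)·log₂(Q(4)/P(4)) = 0.1713·log₂(0.1713/0.25) = -0.09343

D_KL(Q||P) = 0.52457 - 0.11931 + 0.02197 - 0.09343 = 0.33380 ≈ 0.3338 bits

These are NOT equal (difference: 0.0781 bits). KL divergence is asymmetric: D_KL(P||Q) ≠ D_KL(Q||P) in general.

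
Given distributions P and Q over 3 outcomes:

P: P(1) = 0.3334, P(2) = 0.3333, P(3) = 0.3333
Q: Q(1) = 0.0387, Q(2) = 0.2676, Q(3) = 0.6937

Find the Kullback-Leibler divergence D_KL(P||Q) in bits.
0.7889 bits

D_KL(P||Q) = Σ P(x) log₂(P(x)/Q(x))

Computing term by term:
  P(1)·log₂(P(1)/Q(1)) = 0.3334·log₂(0.3334/0.0387) = 1.03582
  P(2)·log₂(P(2)/Q(2)) = 0.3333·log₂(0.3333/0.2676) = 0.10557
  P(3)·log₂(P(3)/Q(3)) = 0.3333·log₂(0.3333/0.6937) = -0.35246

D_KL(P||Q) = 1.03582 + 0.10557 - 0.35246 = 0.78893 ≈ 0.7889 bits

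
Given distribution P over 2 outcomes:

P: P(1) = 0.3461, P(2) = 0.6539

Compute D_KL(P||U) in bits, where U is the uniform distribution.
0.0695 bits

U(i) = 1/2 for all i

D_KL(P||U) = Σ P(x) log₂(P(x) / (1/2))
           = Σ P(x) log₂(P(x)) + log₂(2)
           = log₂(2) - H(P)

H(P) = -Σ P(x) log₂(P(x)):
  -P(1)·log₂(P(1)) = -(0.3461)·log₂(0.3461) = 0.52979
  -P(2)·log₂(P(2)) = -(0.6539)·log₂(0.6539) = 0.40075
H(P) = 0.52979 + 0.40075 = 0.93054 bits

log₂(2) = 1.00000 bits

D_KL(P||U) = 1.00000 - 0.93054 = 0.06946 ≈ 0.0695 bits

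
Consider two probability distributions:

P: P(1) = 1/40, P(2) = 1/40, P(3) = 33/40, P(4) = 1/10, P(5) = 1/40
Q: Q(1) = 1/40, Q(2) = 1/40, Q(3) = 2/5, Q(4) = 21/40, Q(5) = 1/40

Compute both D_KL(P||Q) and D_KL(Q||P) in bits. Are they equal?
D_KL(P||Q) = 0.6224 bits, D_KL(Q||P) = 0.8382 bits. No, they are not equal.

D_KL(P||Q) = Σ P(x) log₂(P(x)/Q(x))

Computing term by term:
  P(1)·log₂(P(1)/Q(1)) = (1/40)·log₂((1/40)/(1/40)) = 0.00000
  P(2)·log₂(P(2)/Q(2)) = (1/40)·log₂((1/40)/(1/40)) = 0.00000
  P(3)·log₂(P(3)/Q(3)) = (33/40)·log₂((33/40)/(2/5)) = 0.86163
  P(4)·log₂(P(4)/Q(4)) = (1/10)·log₂((1/10)/(21/40)) = -0.23923
  P(5)·log₂(P(5)/Q(5)) = (1/40)·log₂((1/40)/(1/40)) = 0.00000

D_KL(P||Q) = 0.00000 + 0.00000 + 0.86163 - 0.23923 + 0.00000 = 0.62240 ≈ 0.6224 bits

D_KL(Q||P) = Σ Q(x) log₂(Q(x)/P(x))

Computing term by term:
  Q(1)·log₂(Q(1)/P(1)) = (1/40)·log₂((1/40)/(1/40)) = 0.00000
  Q(2)·log₂(Q(2)/P(2)) = (1/40)·log₂((1/40)/(1/40)) = 0.00000
  Q(3)·log₂(Q(3)/P(3)) = (2/5)·log₂((2/5)/(33/40)) = -0.41776
  Q(4)·log₂(Q(4)/P(4)) = (21/40)·log₂((21/40)/(1/10)) = 1.25597
  Q(5)·log₂(Q(5)/P(5)) = (1/40)·log₂((1/40)/(1/40)) = 0.00000

D_KL(Q||P) = 0.00000 + 0.00000 - 0.41776 + 1.25597 + 0.00000 = 0.83821 ≈ 0.8382 bits

These are NOT equal (difference: 0.2158 bits). KL divergence is asymmetric: D_KL(P||Q) ≠ D_KL(Q||P) in general.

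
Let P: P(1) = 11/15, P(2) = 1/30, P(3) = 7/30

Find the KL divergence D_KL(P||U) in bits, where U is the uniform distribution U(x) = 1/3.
0.6034 bits

U(i) = 1/3 for all i

D_KL(P||U) = Σ P(x) log₂(P(x) / (1/3))
           = Σ P(x) log₂(P(x)) + log₂(3)
           = log₂(3) - H(P)

H(P) = -Σ P(x) log₂(P(x)):
  -P(1)·log₂(P(1)) = -(11/15)·log₂(11/15) = 0.32814
  -P(2)·log₂(P(2)) = -(1/30)·log₂(1/30) = 0.16356
  -P(3)·log₂(P(3)) = -(7/30)·log₂(7/30) = 0.48989
H(P) = 0.32814 + 0.16356 + 0.48989 = 0.98159 bits

log₂(3) = 1.58496 bits

D_KL(P||U) = 1.58496 - 0.98159 = 0.60337 ≈ 0.6034 bits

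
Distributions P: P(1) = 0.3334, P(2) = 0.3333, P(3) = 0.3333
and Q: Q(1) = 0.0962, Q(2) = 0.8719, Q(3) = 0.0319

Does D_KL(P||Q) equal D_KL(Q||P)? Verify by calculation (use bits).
D_KL(P||Q) = 1.2637 bits, D_KL(Q||P) = 0.9291 bits. No — D_KL(P||Q) ≠ D_KL(Q||P) for this pair.

D_KL(P||Q) = Σ P(x) log₂(P(x)/Q(x))

Computing term by term:
  P(1)·log₂(P(1)/Q(1)) = 0.3334·log₂(0.3334/0.0962) = 0.59783
  P(2)·log₂(P(2)/Q(2)) = 0.3333·log₂(0.3333/0.8719) = -0.46240
  P(3)·log₂(P(3)/Q(3)) = 0.3333·log₂(0.3333/0.0319) = 1.12828

D_KL(P||Q) = 0.59783 - 0.46240 + 1.12828 = 1.26371 ≈ 1.2637 bits

D_KL(Q||P) = Σ Q(x) log₂(Q(x)/P(x))

Computing term by term:
  Q(1)·log₂(Q(1)/P(1)) = 0.0962·log₂(0.0962/0.3334) = -0.17250
  Q(2)·log₂(Q(2)/P(2)) = 0.8719·log₂(0.8719/0.3333) = 1.20962
  Q(3)·log₂(Q(3)/P(3)) = 0.0319·log₂(0.0319/0.3333) = -0.10799

D_KL(Q||P) = -0.17250 + 1.20962 - 0.10799 = 0.92913 ≈ 0.9291 bits

These are NOT equal (difference: 0.3346 bits). KL divergence is asymmetric: D_KL(P||Q) ≠ D_KL(Q||P) in general.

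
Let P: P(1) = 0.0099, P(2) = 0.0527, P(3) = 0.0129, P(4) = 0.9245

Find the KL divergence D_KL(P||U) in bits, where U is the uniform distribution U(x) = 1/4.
1.5246 bits

U(i) = 1/4 for all i

D_KL(P||U) = Σ P(x) log₂(P(x) / (1/4))
           = Σ P(x) log₂(P(x)) + log₂(4)
           = log₂(4) - H(P)

H(P) = -Σ P(x) log₂(P(x)):
  -P(1)·log₂(P(1)) = -(0.0099)·log₂(0.0099) = 0.06592
  -P(2)·log₂(P(2)) = -(0.0527)·log₂(0.0527) = 0.22377
  -P(3)·log₂(P(3)) = -(0.0129)·log₂(0.0129) = 0.08097
  -P(4)·log₂(P(4)) = -(0.9245)·log₂(0.9245) = 0.10470
H(P) = 0.06592 + 0.22377 + 0.08097 + 0.10470 = 0.47536 bits

log₂(4) = 2.00000 bits

D_KL(P||U) = 2.00000 - 0.47536 = 1.52464 ≈ 1.5246 bits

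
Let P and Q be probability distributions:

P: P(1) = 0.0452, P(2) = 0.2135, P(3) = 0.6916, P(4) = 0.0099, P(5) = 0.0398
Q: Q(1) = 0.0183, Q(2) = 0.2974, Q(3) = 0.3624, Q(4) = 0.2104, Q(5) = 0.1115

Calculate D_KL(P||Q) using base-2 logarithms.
0.4989 bits

D_KL(P||Q) = Σ P(x) log₂(P(x)/Q(x))

Computing term by term:
  P(1)·log₂(P(1)/Q(1)) = 0.0452·log₂(0.0452/0.0183) = 0.05896
  P(2)·log₂(P(2)/Q(2)) = 0.2135·log₂(0.2135/0.2974) = -0.10209
  P(3)·log₂(P(3)/Q(3)) = 0.6916·log₂(0.6916/0.3624) = 0.64482
  P(4)·log₂(P(4)/Q(4)) = 0.0099·log₂(0.0099/0.2104) = -0.04365
  P(5)·log₂(P(5)/Q(5)) = 0.0398·log₂(0.0398/0.1115) = -0.05915

D_KL(P||Q) = 0.05896 - 0.10209 + 0.64482 - 0.04365 - 0.05915 = 0.49889 ≈ 0.4989 bits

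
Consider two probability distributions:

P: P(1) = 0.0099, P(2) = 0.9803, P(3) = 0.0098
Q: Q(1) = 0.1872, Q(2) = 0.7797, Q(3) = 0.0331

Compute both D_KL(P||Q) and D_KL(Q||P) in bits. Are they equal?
D_KL(P||Q) = 0.2646 bits, D_KL(Q||P) = 0.5945 bits. No, they are not equal.

D_KL(P||Q) = Σ P(x) log₂(P(x)/Q(x))

Computing term by term:
  P(1)·log₂(P(1)/Q(1)) = 0.0099·log₂(0.0099/0.1872) = -0.04199
  P(2)·log₂(P(2)/Q(2)) = 0.9803·log₂(0.9803/0.7797) = 0.32380
  P(3)·log₂(P(3)/Q(3)) = 0.0098·log₂(0.0098/0.0331) = -0.01721

D_KL(P||Q) = -0.04199 + 0.32380 - 0.01721 = 0.26460 ≈ 0.2646 bits

D_KL(Q||P) = Σ Q(x) log₂(Q(x)/P(x))

Computing term by term:
  Q(1)·log₂(Q(1)/P(1)) = 0.1872·log₂(0.1872/0.0099) = 0.79392
  Q(2)·log₂(Q(2)/P(2)) = 0.7797·log₂(0.7797/0.9803) = -0.25754
  Q(3)·log₂(Q(3)/P(3)) = 0.0331·log₂(0.0331/0.0098) = 0.05812

D_KL(Q||P) = 0.79392 - 0.25754 + 0.05812 = 0.59450 ≈ 0.5945 bits

These are NOT equal (difference: 0.3299 bits). KL divergence is asymmetric: D_KL(P||Q) ≠ D_KL(Q||P) in general.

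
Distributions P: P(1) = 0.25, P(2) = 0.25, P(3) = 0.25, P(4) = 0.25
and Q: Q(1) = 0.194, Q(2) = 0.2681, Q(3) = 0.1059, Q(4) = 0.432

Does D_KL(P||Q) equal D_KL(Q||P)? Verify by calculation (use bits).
D_KL(P||Q) = 0.1788 bits, D_KL(Q||P) = 0.1657 bits. No — D_KL(P||Q) ≠ D_KL(Q||P) for this pair.

D_KL(P||Q) = Σ P(x) log₂(P(x)/Q(x))

Computing term by term:
  P(1)·log₂(P(1)/Q(1)) = 0.25·log₂(0.25/0.194) = 0.09147
  P(2)·log₂(P(2)/Q(2)) = 0.25·log₂(0.25/0.2681) = -0.02521
  P(3)·log₂(P(3)/Q(3)) = 0.25·log₂(0.25/0.1059) = 0.30981
  P(4)·log₂(P(4)/Q(4)) = 0.25·log₂(0.25/0.432) = -0.19728

D_KL(P||Q) = 0.09147 - 0.02521 + 0.30981 - 0.19728 = 0.17879 ≈ 0.1788 bits

D_KL(Q||P) = Σ Q(x) log₂(Q(x)/P(x))

Computing term by term:
  Q(1)·log₂(Q(1)/P(1)) = 0.194·log₂(0.194/0.25) = -0.07098
  Q(2)·log₂(Q(2)/P(2)) = 0.2681·log₂(0.2681/0.25) = 0.02704
  Q(3)·log₂(Q(3)/P(3)) = 0.1059·log₂(0.1059/0.25) = -0.13123
  Q(4)·log₂(Q(4)/P(4)) = 0.432·log₂(0.432/0.25) = 0.34089

D_KL(Q||P) = -0.07098 + 0.02704 - 0.13123 + 0.34089 = 0.16572 ≈ 0.1657 bits

These are NOT equal (difference: 0.0131 bits). KL divergence is asymmetric: D_KL(P||Q) ≠ D_KL(Q||P) in general.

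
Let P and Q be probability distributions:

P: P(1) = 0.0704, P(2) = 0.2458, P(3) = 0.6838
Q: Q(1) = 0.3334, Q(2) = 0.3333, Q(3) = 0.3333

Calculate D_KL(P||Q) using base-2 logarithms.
0.4430 bits

D_KL(P||Q) = Σ P(x) log₂(P(x)/Q(x))

Computing term by term:
  P(1)·log₂(P(1)/Q(1)) = 0.0704·log₂(0.0704/0.3334) = -0.15795
  P(2)·log₂(P(2)/Q(2)) = 0.2458·log₂(0.2458/0.3333) = -0.10799
  P(3)·log₂(P(3)/Q(3)) = 0.6838·log₂(0.6838/0.3333) = 0.70893

D_KL(P||Q) = -0.15795 - 0.10799 + 0.70893 = 0.44299 ≈ 0.4430 bits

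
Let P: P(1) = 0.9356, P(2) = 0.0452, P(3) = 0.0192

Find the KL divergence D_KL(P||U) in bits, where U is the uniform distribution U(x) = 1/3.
1.1837 bits

U(i) = 1/3 for all i

D_KL(P||U) = Σ P(x) log₂(P(x) / (1/3))
           = Σ P(x) log₂(P(x)) + log₂(3)
           = log₂(3) - H(P)

H(P) = -Σ P(x) log₂(P(x)):
  -P(1)·log₂(P(1)) = -(0.9356)·log₂(0.9356) = 0.08985
  -P(2)·log₂(P(2)) = -(0.0452)·log₂(0.0452) = 0.20193
  -P(3)·log₂(P(3)) = -(0.0192)·log₂(0.0192) = 0.10949
H(P) = 0.08985 + 0.20193 + 0.10949 = 0.40127 bits

log₂(3) = 1.58496 bits

D_KL(P||U) = 1.58496 - 0.40127 = 1.18369 ≈ 1.1837 bits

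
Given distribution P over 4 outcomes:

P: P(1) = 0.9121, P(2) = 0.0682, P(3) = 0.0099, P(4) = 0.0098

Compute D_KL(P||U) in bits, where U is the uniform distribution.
1.4834 bits

U(i) = 1/4 for all i

D_KL(P||U) = Σ P(x) log₂(P(x) / (1/4))
           = Σ P(x) log₂(P(x)) + log₂(4)
           = log₂(4) - H(P)

H(P) = -Σ P(x) log₂(P(x)):
  -P(1)·log₂(P(1)) = -(0.9121)·log₂(0.9121) = 0.12107
  -P(2)·log₂(P(2)) = -(0.0682)·log₂(0.0682) = 0.26421
  -P(3)·log₂(P(3)) = -(0.0099)·log₂(0.0099) = 0.06592
  -P(4)·log₂(P(4)) = -(0.0098)·log₂(0.0098) = 0.06540
H(P) = 0.12107 + 0.26421 + 0.06592 + 0.06540 = 0.51660 bits

log₂(4) = 2.00000 bits

D_KL(P||U) = 2.00000 - 0.51660 = 1.48340 ≈ 1.4834 bits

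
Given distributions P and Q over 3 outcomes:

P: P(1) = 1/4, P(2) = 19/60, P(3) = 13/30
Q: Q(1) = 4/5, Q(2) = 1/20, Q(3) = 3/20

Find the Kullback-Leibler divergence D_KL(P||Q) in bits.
1.0870 bits

D_KL(P||Q) = Σ P(x) log₂(P(x)/Q(x))

Computing term by term:
  P(1)·log₂(P(1)/Q(1)) = (1/4)·log₂((1/4)/(4/5)) = -0.41952
  P(2)·log₂(P(2)/Q(2)) = (19/60)·log₂((19/60)/(1/20)) = 0.84327
  P(3)·log₂(P(3)/Q(3)) = (13/30)·log₂((13/30)/(3/20)) = 0.66322

D_KL(P||Q) = -0.41952 + 0.84327 + 0.66322 = 1.08697 ≈ 1.0870 bits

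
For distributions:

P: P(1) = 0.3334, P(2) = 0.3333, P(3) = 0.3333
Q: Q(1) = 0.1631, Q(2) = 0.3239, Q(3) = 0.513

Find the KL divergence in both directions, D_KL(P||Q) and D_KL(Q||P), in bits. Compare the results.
D_KL(P||Q) = 0.1503 bits, D_KL(Q||P) = 0.1376 bits. D_KL(P||Q) is larger than D_KL(Q||P) by 0.0127 bits; the two directions differ.

D_KL(P||Q) = Σ P(x) log₂(P(x)/Q(x))

Computing term by term:
  P(1)·log₂(P(1)/Q(1)) = 0.3334·log₂(0.3334/0.1631) = 0.34390
  P(2)·log₂(P(2)/Q(2)) = 0.3333·log₂(0.3333/0.3239) = 0.01376
  P(3)·log₂(P(3)/Q(3)) = 0.3333·log₂(0.3333/0.513) = -0.20736

D_KL(P||Q) = 0.34390 + 0.01376 - 0.20736 = 0.15030 ≈ 0.1503 bits

D_KL(Q||P) = Σ Q(x) log₂(Q(x)/P(x))

Computing term by term:
  Q(1)·log₂(Q(1)/P(1)) = 0.1631·log₂(0.1631/0.3334) = -0.16824
  Q(2)·log₂(Q(2)/P(2)) = 0.3239·log₂(0.3239/0.3333) = -0.01337
  Q(3)·log₂(Q(3)/P(3)) = 0.513·log₂(0.513/0.3333) = 0.31916

D_KL(Q||P) = -0.16824 - 0.01337 + 0.31916 = 0.13755 ≈ 0.1376 bits

These are NOT equal (difference: 0.0127 bits). KL divergence is asymmetric: D_KL(P||Q) ≠ D_KL(Q||P) in general.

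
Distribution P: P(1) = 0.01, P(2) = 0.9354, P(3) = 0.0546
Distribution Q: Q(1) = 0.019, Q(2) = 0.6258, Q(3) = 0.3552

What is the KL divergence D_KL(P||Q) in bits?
0.3857 bits

D_KL(P||Q) = Σ P(x) log₂(P(x)/Q(x))

Computing term by term:
  P(1)·log₂(P(1)/Q(1)) = 0.01·log₂(0.01/0.019) = -0.00926
  P(2)·log₂(P(2)/Q(2)) = 0.9354·log₂(0.9354/0.6258) = 0.54242
  P(3)·log₂(P(3)/Q(3)) = 0.0546·log₂(0.0546/0.3552) = -0.14751

D_KL(P||Q) = -0.00926 + 0.54242 - 0.14751 = 0.38565 ≈ 0.3857 bits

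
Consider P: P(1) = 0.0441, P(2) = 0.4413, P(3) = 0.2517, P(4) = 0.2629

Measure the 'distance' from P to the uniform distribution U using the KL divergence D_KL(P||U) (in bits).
0.2729 bits

U(i) = 1/4 for all i

D_KL(P||U) = Σ P(x) log₂(P(x) / (1/4))
           = Σ P(x) log₂(P(x)) + log₂(4)
           = log₂(4) - H(P)

H(P) = -Σ P(x) log₂(P(x)):
  -P(1)·log₂(P(1)) = -(0.0441)·log₂(0.0441) = 0.19859
  -P(2)·log₂(P(2)) = -(0.4413)·log₂(0.4413) = 0.52081
  -P(3)·log₂(P(3)) = -(0.2517)·log₂(0.2517) = 0.50094
  -P(4)·log₂(P(4)) = -(0.2629)·log₂(0.2629) = 0.50672
H(P) = 0.19859 + 0.52081 + 0.50094 + 0.50672 = 1.72706 bits

log₂(4) = 2.00000 bits

D_KL(P||U) = 2.00000 - 1.72706 = 0.27294 ≈ 0.2729 bits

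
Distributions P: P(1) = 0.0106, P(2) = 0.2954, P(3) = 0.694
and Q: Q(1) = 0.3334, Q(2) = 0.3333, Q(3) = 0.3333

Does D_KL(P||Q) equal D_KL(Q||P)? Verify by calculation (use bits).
D_KL(P||Q) = 0.6302 bits, D_KL(Q||P) = 1.3641 bits. No — D_KL(P||Q) ≠ D_KL(Q||P) for this pair.

D_KL(P||Q) = Σ P(x) log₂(P(x)/Q(x))

Computing term by term:
  P(1)·log₂(P(1)/Q(1)) = 0.0106·log₂(0.0106/0.3334) = -0.05274
  P(2)·log₂(P(2)/Q(2)) = 0.2954·log₂(0.2954/0.3333) = -0.05144
  P(3)·log₂(P(3)/Q(3)) = 0.694·log₂(0.694/0.3333) = 0.73433

D_KL(P||Q) = -0.05274 - 0.05144 + 0.73433 = 0.63015 ≈ 0.6302 bits

D_KL(Q||P) = Σ Q(x) log₂(Q(x)/P(x))

Computing term by term:
  Q(1)·log₂(Q(1)/P(1)) = 0.3334·log₂(0.3334/0.0106) = 1.65870
  Q(2)·log₂(Q(2)/P(2)) = 0.3333·log₂(0.3333/0.2954) = 0.05804
  Q(3)·log₂(Q(3)/P(3)) = 0.3333·log₂(0.3333/0.694) = -0.35267

D_KL(Q||P) = 1.65870 + 0.05804 - 0.35267 = 1.36407 ≈ 1.3641 bits

These are NOT equal (difference: 0.7339 bits). KL divergence is asymmetric: D_KL(P||Q) ≠ D_KL(Q||P) in general.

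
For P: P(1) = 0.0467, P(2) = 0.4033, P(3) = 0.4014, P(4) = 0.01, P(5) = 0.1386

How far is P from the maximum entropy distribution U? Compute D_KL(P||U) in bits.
0.5970 bits

U(i) = 1/5 for all i

D_KL(P||U) = Σ P(x) log₂(P(x) / (1/5))
           = Σ P(x) log₂(P(x)) + log₂(5)
           = log₂(5) - H(P)

H(P) = -Σ P(x) log₂(P(x)):
  -P(1)·log₂(P(1)) = -(0.0467)·log₂(0.0467) = 0.20643
  -P(2)·log₂(P(2)) = -(0.4033)·log₂(0.4033) = 0.52835
  -P(3)·log₂(P(3)) = -(0.4014)·log₂(0.4014) = 0.52860
  -P(4)·log₂(P(4)) = -(0.01)·log₂(0.01) = 0.06644
  -P(5)·log₂(P(5)) = -(0.1386)·log₂(0.1386) = 0.39515
H(P) = 0.20643 + 0.52835 + 0.52860 + 0.06644 + 0.39515 = 1.72497 bits

log₂(5) = 2.32193 bits

D_KL(P||U) = 2.32193 - 1.72497 = 0.59696 ≈ 0.5970 bits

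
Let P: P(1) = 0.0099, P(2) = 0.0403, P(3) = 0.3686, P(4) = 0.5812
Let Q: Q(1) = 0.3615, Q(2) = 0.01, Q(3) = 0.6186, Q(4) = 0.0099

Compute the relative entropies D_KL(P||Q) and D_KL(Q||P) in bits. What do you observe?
D_KL(P||Q) = 3.1691 bits, D_KL(Q||P) = 2.2601 bits. The two directions give different values (D_KL(P||Q) exceeds D_KL(Q||P) by 0.9090 bits): KL divergence is asymmetric.

D_KL(P||Q) = Σ P(x) log₂(P(x)/Q(x))

Computing term by term:
  P(1)·log₂(P(1)/Q(1)) = 0.0099·log₂(0.0099/0.3615) = -0.05139
  P(2)·log₂(P(2)/Q(2)) = 0.0403·log₂(0.0403/0.01) = 0.08103
  P(3)·log₂(P(3)/Q(3)) = 0.3686·log₂(0.3686/0.6186) = -0.27533
  P(4)·log₂(P(4)/Q(4)) = 0.5812·log₂(0.5812/0.0099) = 3.41482

D_KL(P||Q) = -0.05139 + 0.08103 - 0.27533 + 3.41482 = 3.16913 ≈ 3.1691 bits

D_KL(Q||P) = Σ Q(x) log₂(Q(x)/P(x))

Computing term by term:
  Q(1)·log₂(Q(1)/P(1)) = 0.3615·log₂(0.3615/0.0099) = 1.87634
  Q(2)·log₂(Q(2)/P(2)) = 0.01·log₂(0.01/0.0403) = -0.02011
  Q(3)·log₂(Q(3)/P(3)) = 0.6186·log₂(0.6186/0.3686) = 0.46206
  Q(4)·log₂(Q(4)/P(4)) = 0.0099·log₂(0.0099/0.5812) = -0.05817

D_KL(Q||P) = 1.87634 - 0.02011 + 0.46206 - 0.05817 = 2.26012 ≈ 2.2601 bits

These are NOT equal (difference: 0.9090 bits). KL divergence is asymmetric: D_KL(P||Q) ≠ D_KL(Q||P) in general.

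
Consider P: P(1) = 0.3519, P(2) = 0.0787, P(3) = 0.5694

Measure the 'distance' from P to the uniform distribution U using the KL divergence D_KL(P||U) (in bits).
0.3035 bits

U(i) = 1/3 for all i

D_KL(P||U) = Σ P(x) log₂(P(x) / (1/3))
           = Σ P(x) log₂(P(x)) + log₂(3)
           = log₂(3) - H(P)

H(P) = -Σ P(x) log₂(P(x)):
  -P(1)·log₂(P(1)) = -(0.3519)·log₂(0.3519) = 0.53023
  -P(2)·log₂(P(2)) = -(0.0787)·log₂(0.0787) = 0.28863
  -P(3)·log₂(P(3)) = -(0.5694)·log₂(0.5694) = 0.46263
H(P) = 0.53023 + 0.28863 + 0.46263 = 1.28149 bits

log₂(3) = 1.58496 bits

D_KL(P||U) = 1.58496 - 1.28149 = 0.30347 ≈ 0.3035 bits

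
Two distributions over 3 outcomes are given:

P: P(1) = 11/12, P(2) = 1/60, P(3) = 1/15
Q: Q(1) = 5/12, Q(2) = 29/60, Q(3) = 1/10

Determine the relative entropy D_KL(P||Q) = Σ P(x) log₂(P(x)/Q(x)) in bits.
0.9227 bits

D_KL(P||Q) = Σ P(x) log₂(P(x)/Q(x))

Computing term by term:
  P(1)·log₂(P(1)/Q(1)) = (11/12)·log₂((11/12)/(5/12)) = 1.04271
  P(2)·log₂(P(2)/Q(2)) = (1/60)·log₂((1/60)/(29/60)) = -0.08097
  P(3)·log₂(P(3)/Q(3)) = (1/15)·log₂((1/15)/(1/10)) = -0.03900

D_KL(P||Q) = 1.04271 - 0.08097 - 0.03900 = 0.92274 ≈ 0.9227 bits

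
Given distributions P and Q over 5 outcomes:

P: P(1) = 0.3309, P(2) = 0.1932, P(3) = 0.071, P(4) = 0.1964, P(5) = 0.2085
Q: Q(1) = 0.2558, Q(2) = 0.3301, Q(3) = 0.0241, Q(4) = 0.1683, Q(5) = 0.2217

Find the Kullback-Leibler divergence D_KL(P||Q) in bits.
0.1095 bits

D_KL(P||Q) = Σ P(x) log₂(P(x)/Q(x))

Computing term by term:
  P(1)·log₂(P(1)/Q(1)) = 0.3309·log₂(0.3309/0.2558) = 0.12289
  P(2)·log₂(P(2)/Q(2)) = 0.1932·log₂(0.1932/0.3301) = -0.14931
  P(3)·log₂(P(3)/Q(3)) = 0.071·log₂(0.071/0.0241) = 0.11067
  P(4)·log₂(P(4)/Q(4)) = 0.1964·log₂(0.1964/0.1683) = 0.04375
  P(5)·log₂(P(5)/Q(5)) = 0.2085·log₂(0.2085/0.2217) = -0.01847

D_KL(P||Q) = 0.12289 - 0.14931 + 0.11067 + 0.04375 - 0.01847 = 0.10953 ≈ 0.1095 bits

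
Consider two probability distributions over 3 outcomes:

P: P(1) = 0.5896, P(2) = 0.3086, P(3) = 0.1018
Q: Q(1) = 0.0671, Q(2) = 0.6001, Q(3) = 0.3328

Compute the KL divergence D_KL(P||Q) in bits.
1.3785 bits

D_KL(P||Q) = Σ P(x) log₂(P(x)/Q(x))

Computing term by term:
  P(1)·log₂(P(1)/Q(1)) = 0.5896·log₂(0.5896/0.0671) = 1.84860
  P(2)·log₂(P(2)/Q(2)) = 0.3086·log₂(0.3086/0.6001) = -0.29609
  P(3)·log₂(P(3)/Q(3)) = 0.1018·log₂(0.1018/0.3328) = -0.17397

D_KL(P||Q) = 1.84860 - 0.29609 - 0.17397 = 1.37854 ≈ 1.3785 bits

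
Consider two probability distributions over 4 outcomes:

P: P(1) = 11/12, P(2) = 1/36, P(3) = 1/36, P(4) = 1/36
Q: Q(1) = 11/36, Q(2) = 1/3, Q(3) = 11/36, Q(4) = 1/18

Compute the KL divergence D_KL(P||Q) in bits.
1.2294 bits

D_KL(P||Q) = Σ P(x) log₂(P(x)/Q(x))

Computing term by term:
  P(1)·log₂(P(1)/Q(1)) = (11/12)·log₂((11/12)/(11/36)) = 1.45288
  P(2)·log₂(P(2)/Q(2)) = (1/36)·log₂((1/36)/(1/3)) = -0.09958
  P(3)·log₂(P(3)/Q(3)) = (1/36)·log₂((1/36)/(11/36)) = -0.09610
  P(4)·log₂(P(4)/Q(4)) = (1/36)·log₂((1/36)/(1/18)) = -0.02778

D_KL(P||Q) = 1.45288 - 0.09958 - 0.09610 - 0.02778 = 1.22942 ≈ 1.2294 bits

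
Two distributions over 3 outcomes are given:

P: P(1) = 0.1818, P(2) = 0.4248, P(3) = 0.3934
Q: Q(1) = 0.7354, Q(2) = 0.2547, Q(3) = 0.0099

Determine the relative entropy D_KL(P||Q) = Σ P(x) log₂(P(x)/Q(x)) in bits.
2.0369 bits

D_KL(P||Q) = Σ P(x) log₂(P(x)/Q(x))

Computing term by term:
  P(1)·log₂(P(1)/Q(1)) = 0.1818·log₂(0.1818/0.7354) = -0.36654
  P(2)·log₂(P(2)/Q(2)) = 0.4248·log₂(0.4248/0.2547) = 0.31350
  P(3)·log₂(P(3)/Q(3)) = 0.3934·log₂(0.3934/0.0099) = 2.08991

D_KL(P||Q) = -0.36654 + 0.31350 + 2.08991 = 2.03687 ≈ 2.0369 bits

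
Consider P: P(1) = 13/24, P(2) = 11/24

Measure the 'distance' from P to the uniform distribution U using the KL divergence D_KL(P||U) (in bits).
0.0050 bits

U(i) = 1/2 for all i

D_KL(P||U) = Σ P(x) log₂(P(x) / (1/2))
           = Σ P(x) log₂(P(x)) + log₂(2)
           = log₂(2) - H(P)

H(P) = -Σ P(x) log₂(P(x)):
  -P(1)·log₂(P(1)) = -(13/24)·log₂(13/24) = 0.47912
  -P(2)·log₂(P(2)) = -(11/24)·log₂(11/24) = 0.51587
H(P) = 0.47912 + 0.51587 = 0.99499 bits

log₂(2) = 1.00000 bits

D_KL(P||U) = 1.00000 - 0.99499 = 0.00501 ≈ 0.0050 bits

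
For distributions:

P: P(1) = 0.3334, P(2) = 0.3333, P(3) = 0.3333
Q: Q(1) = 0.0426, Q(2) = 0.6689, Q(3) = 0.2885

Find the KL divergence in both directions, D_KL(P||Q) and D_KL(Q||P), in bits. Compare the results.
D_KL(P||Q) = 0.7241 bits, D_KL(Q||P) = 0.4857 bits. D_KL(P||Q) is larger than D_KL(Q||P) by 0.2384 bits; the two directions differ.

D_KL(P||Q) = Σ P(x) log₂(P(x)/Q(x))

Computing term by term:
  P(1)·log₂(P(1)/Q(1)) = 0.3334·log₂(0.3334/0.0426) = 0.98964
  P(2)·log₂(P(2)/Q(2)) = 0.3333·log₂(0.3333/0.6689) = -0.33496
  P(3)·log₂(P(3)/Q(3)) = 0.3333·log₂(0.3333/0.2885) = 0.06941

D_KL(P||Q) = 0.98964 - 0.33496 + 0.06941 = 0.72409 ≈ 0.7241 bits

D_KL(Q||P) = Σ Q(x) log₂(Q(x)/P(x))

Computing term by term:
  Q(1)·log₂(Q(1)/P(1)) = 0.0426·log₂(0.0426/0.3334) = -0.12645
  Q(2)·log₂(Q(2)/P(2)) = 0.6689·log₂(0.6689/0.3333) = 0.67222
  Q(3)·log₂(Q(3)/P(3)) = 0.2885·log₂(0.2885/0.3333) = -0.06008

D_KL(Q||P) = -0.12645 + 0.67222 - 0.06008 = 0.48569 ≈ 0.4857 bits

These are NOT equal (difference: 0.2384 bits). KL divergence is asymmetric: D_KL(P||Q) ≠ D_KL(Q||P) in general.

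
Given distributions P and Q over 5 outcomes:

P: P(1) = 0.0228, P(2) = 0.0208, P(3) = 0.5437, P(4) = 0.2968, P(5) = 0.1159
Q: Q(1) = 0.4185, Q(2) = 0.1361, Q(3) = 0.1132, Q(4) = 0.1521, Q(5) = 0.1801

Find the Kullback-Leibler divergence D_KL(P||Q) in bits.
1.2914 bits

D_KL(P||Q) = Σ P(x) log₂(P(x)/Q(x))

Computing term by term:
  P(1)·log₂(P(1)/Q(1)) = 0.0228·log₂(0.0228/0.4185) = -0.09572
  P(2)·log₂(P(2)/Q(2)) = 0.0208·log₂(0.0208/0.1361) = -0.05637
  P(3)·log₂(P(3)/Q(3)) = 0.5437·log₂(0.5437/0.1132) = 1.23090
  P(4)·log₂(P(4)/Q(4)) = 0.2968·log₂(0.2968/0.1521) = 0.28625
  P(5)·log₂(P(5)/Q(5)) = 0.1159·log₂(0.1159/0.1801) = -0.07370

D_KL(P||Q) = -0.09572 - 0.05637 + 1.23090 + 0.28625 - 0.07370 = 1.29136 ≈ 1.2914 bits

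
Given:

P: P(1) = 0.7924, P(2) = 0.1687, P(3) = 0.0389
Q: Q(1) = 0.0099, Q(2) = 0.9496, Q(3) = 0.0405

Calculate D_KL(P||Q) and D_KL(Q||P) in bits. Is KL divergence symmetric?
D_KL(P||Q) = 4.5873 bits, D_KL(Q||P) = 2.3070 bits. No, KL divergence is not symmetric.

D_KL(P||Q) = Σ P(x) log₂(P(x)/Q(x))

Computing term by term:
  P(1)·log₂(P(1)/Q(1)) = 0.7924·log₂(0.7924/0.0099) = 5.01007
  P(2)·log₂(P(2)/Q(2)) = 0.1687·log₂(0.1687/0.9496) = -0.42055
  P(3)·log₂(P(3)/Q(3)) = 0.0389·log₂(0.0389/0.0405) = -0.00226

D_KL(P||Q) = 5.01007 - 0.42055 - 0.00226 = 4.58726 ≈ 4.5873 bits

D_KL(Q||P) = Σ Q(x) log₂(Q(x)/P(x))

Computing term by term:
  Q(1)·log₂(Q(1)/P(1)) = 0.0099·log₂(0.0099/0.7924) = -0.06259
  Q(2)·log₂(Q(2)/P(2)) = 0.9496·log₂(0.9496/0.1687) = 2.36722
  Q(3)·log₂(Q(3)/P(3)) = 0.0405·log₂(0.0405/0.0389) = 0.00236

D_KL(Q||P) = -0.06259 + 2.36722 + 0.00236 = 2.30699 ≈ 2.3070 bits

These are NOT equal (difference: 2.2803 bits). KL divergence is asymmetric: D_KL(P||Q) ≠ D_KL(Q||P) in general.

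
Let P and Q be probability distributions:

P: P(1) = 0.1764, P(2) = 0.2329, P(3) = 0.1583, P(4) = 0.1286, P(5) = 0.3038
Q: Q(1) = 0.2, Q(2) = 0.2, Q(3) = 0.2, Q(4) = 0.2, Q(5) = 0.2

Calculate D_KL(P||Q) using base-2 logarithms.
0.0671 bits

D_KL(P||Q) = Σ P(x) log₂(P(x)/Q(x))

Computing term by term:
  P(1)·log₂(P(1)/Q(1)) = 0.1764·log₂(0.1764/0.2) = -0.03195
  P(2)·log₂(P(2)/Q(2)) = 0.2329·log₂(0.2329/0.2) = 0.05117
  P(3)·log₂(P(3)/Q(3)) = 0.1583·log₂(0.1583/0.2) = -0.05340
  P(4)·log₂(P(4)/Q(4)) = 0.1286·log₂(0.1286/0.2) = -0.08193
  P(5)·log₂(P(5)/Q(5)) = 0.3038·log₂(0.3038/0.2) = 0.18323

D_KL(P||Q) = -0.03195 + 0.05117 - 0.05340 - 0.08193 + 0.18323 = 0.06712 ≈ 0.0671 bits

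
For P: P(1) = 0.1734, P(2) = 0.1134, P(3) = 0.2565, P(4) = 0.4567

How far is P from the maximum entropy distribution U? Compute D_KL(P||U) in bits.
0.1857 bits

U(i) = 1/4 for all i

D_KL(P||U) = Σ P(x) log₂(P(x) / (1/4))
           = Σ P(x) log₂(P(x)) + log₂(4)
           = log₂(4) - H(P)

H(P) = -Σ P(x) log₂(P(x)):
  -P(1)·log₂(P(1)) = -(0.1734)·log₂(0.1734) = 0.43832
  -P(2)·log₂(P(2)) = -(0.1134)·log₂(0.1134) = 0.35613
  -P(3)·log₂(P(3)) = -(0.2565)·log₂(0.2565) = 0.50350
  -P(4)·log₂(P(4)) = -(0.4567)·log₂(0.4567) = 0.51638
H(P) = 0.43832 + 0.35613 + 0.50350 + 0.51638 = 1.81433 bits

log₂(4) = 2.00000 bits

D_KL(P||U) = 2.00000 - 1.81433 = 0.18567 ≈ 0.1857 bits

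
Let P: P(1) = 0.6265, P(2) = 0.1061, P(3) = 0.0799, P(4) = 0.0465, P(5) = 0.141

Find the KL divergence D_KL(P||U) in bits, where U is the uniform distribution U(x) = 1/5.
0.6603 bits

U(i) = 1/5 for all i

D_KL(P||U) = Σ P(x) log₂(P(x) / (1/5))
           = Σ P(x) log₂(P(x)) + log₂(5)
           = log₂(5) - H(P)

H(P) = -Σ P(x) log₂(P(x)):
  -P(1)·log₂(P(1)) = -(0.6265)·log₂(0.6265) = 0.42265
  -P(2)·log₂(P(2)) = -(0.1061)·log₂(0.1061) = 0.34339
  -P(3)·log₂(P(3)) = -(0.0799)·log₂(0.0799) = 0.29129
  -P(4)·log₂(P(4)) = -(0.0465)·log₂(0.0465) = 0.20584
  -P(5)·log₂(P(5)) = -(0.141)·log₂(0.141) = 0.39850
H(P) = 0.42265 + 0.34339 + 0.29129 + 0.20584 + 0.39850 = 1.66167 bits

log₂(5) = 2.32193 bits

D_KL(P||U) = 2.32193 - 1.66167 = 0.66026 ≈ 0.6603 bits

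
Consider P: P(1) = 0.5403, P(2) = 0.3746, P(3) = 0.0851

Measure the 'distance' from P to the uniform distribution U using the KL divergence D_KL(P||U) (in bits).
0.2719 bits

U(i) = 1/3 for all i

D_KL(P||U) = Σ P(x) log₂(P(x) / (1/3))
           = Σ P(x) log₂(P(x)) + log₂(3)
           = log₂(3) - H(P)

H(P) = -Σ P(x) log₂(P(x)):
  -P(1)·log₂(P(1)) = -(0.5403)·log₂(0.5403) = 0.47988
  -P(2)·log₂(P(2)) = -(0.3746)·log₂(0.3746) = 0.53065
  -P(3)·log₂(P(3)) = -(0.0851)·log₂(0.0851) = 0.30250
H(P) = 0.47988 + 0.53065 + 0.30250 = 1.31303 bits

log₂(3) = 1.58496 bits

D_KL(P||U) = 1.58496 - 1.31303 = 0.27193 ≈ 0.2719 bits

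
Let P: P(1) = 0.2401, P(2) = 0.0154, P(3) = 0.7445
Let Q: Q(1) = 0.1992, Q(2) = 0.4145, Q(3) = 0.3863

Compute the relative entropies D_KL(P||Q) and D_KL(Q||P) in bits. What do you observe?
D_KL(P||Q) = 0.6962 bits, D_KL(Q||P) = 1.5497 bits. The two directions give different values (D_KL(Q||P) exceeds D_KL(P||Q) by 0.8535 bits): KL divergence is asymmetric.

D_KL(P||Q) = Σ P(x) log₂(P(x)/Q(x))

Computing term by term:
  P(1)·log₂(P(1)/Q(1)) = 0.2401·log₂(0.2401/0.1992) = 0.06469
  P(2)·log₂(P(2)/Q(2)) = 0.0154·log₂(0.0154/0.4145) = -0.07316
  P(3)·log₂(P(3)/Q(3)) = 0.7445·log₂(0.7445/0.3863) = 0.70471

D_KL(P||Q) = 0.06469 - 0.07316 + 0.70471 = 0.69624 ≈ 0.6962 bits

D_KL(Q||P) = Σ Q(x) log₂(Q(x)/P(x))

Computing term by term:
  Q(1)·log₂(Q(1)/P(1)) = 0.1992·log₂(0.1992/0.2401) = -0.05367
  Q(2)·log₂(Q(2)/P(2)) = 0.4145·log₂(0.4145/0.0154) = 1.96903
  Q(3)·log₂(Q(3)/P(3)) = 0.3863·log₂(0.3863/0.7445) = -0.36565

D_KL(Q||P) = -0.05367 + 1.96903 - 0.36565 = 1.54971 ≈ 1.5497 bits

These are NOT equal (difference: 0.8535 bits). KL divergence is asymmetric: D_KL(P||Q) ≠ D_KL(Q||P) in general.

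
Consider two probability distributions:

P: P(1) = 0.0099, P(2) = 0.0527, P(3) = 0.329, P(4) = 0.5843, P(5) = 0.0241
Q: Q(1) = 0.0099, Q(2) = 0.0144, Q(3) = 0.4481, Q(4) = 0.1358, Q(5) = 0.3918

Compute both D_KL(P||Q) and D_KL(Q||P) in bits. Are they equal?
D_KL(P||Q) = 1.0851 bits, D_KL(Q||P) = 1.4631 bits. No, they are not equal.

D_KL(P||Q) = Σ P(x) log₂(P(x)/Q(x))

Computing term by term:
  P(1)·log₂(P(1)/Q(1)) = 0.0099·log₂(0.0099/0.0099) = 0.00000
  P(2)·log₂(P(2)/Q(2)) = 0.0527·log₂(0.0527/0.0144) = 0.09864
  P(3)·log₂(P(3)/Q(3)) = 0.329·log₂(0.329/0.4481) = -0.14665
  P(4)·log₂(P(4)/Q(4)) = 0.5843·log₂(0.5843/0.1358) = 1.23008
  P(5)·log₂(P(5)/Q(5)) = 0.0241·log₂(0.0241/0.3918) = -0.09695

D_KL(P||Q) = 0.00000 + 0.09864 - 0.14665 + 1.23008 - 0.09695 = 1.08512 ≈ 1.0851 bits

D_KL(Q||P) = Σ Q(x) log₂(Q(x)/P(x))

Computing term by term:
  Q(1)·log₂(Q(1)/P(1)) = 0.0099·log₂(0.0099/0.0099) = 0.00000
  Q(2)·log₂(Q(2)/P(2)) = 0.0144·log₂(0.0144/0.0527) = -0.02695
  Q(3)·log₂(Q(3)/P(3)) = 0.4481·log₂(0.4481/0.329) = 0.19973
  Q(4)·log₂(Q(4)/P(4)) = 0.1358·log₂(0.1358/0.5843) = -0.28589
  Q(5)·log₂(Q(5)/P(5)) = 0.3918·log₂(0.3918/0.0241) = 1.57622

D_KL(Q||P) = 0.00000 - 0.02695 + 0.19973 - 0.28589 + 1.57622 = 1.46311 ≈ 1.4631 bits

These are NOT equal (difference: 0.3780 bits). KL divergence is asymmetric: D_KL(P||Q) ≠ D_KL(Q||P) in general.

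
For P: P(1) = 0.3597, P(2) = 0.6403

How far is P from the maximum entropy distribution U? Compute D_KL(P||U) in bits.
0.0576 bits

U(i) = 1/2 for all i

D_KL(P||U) = Σ P(x) log₂(P(x) / (1/2))
           = Σ P(x) log₂(P(x)) + log₂(2)
           = log₂(2) - H(P)

H(P) = -Σ P(x) log₂(P(x)):
  -P(1)·log₂(P(1)) = -(0.3597)·log₂(0.3597) = 0.53061
  -P(2)·log₂(P(2)) = -(0.6403)·log₂(0.6403) = 0.41183
H(P) = 0.53061 + 0.41183 = 0.94244 bits

log₂(2) = 1.00000 bits

D_KL(P||U) = 1.00000 - 0.94244 = 0.05756 ≈ 0.0576 bits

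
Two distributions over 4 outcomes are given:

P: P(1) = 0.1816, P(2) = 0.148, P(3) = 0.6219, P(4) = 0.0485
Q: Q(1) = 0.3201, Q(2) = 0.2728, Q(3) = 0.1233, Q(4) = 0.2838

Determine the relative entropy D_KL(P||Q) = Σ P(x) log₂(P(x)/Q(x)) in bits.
1.0491 bits

D_KL(P||Q) = Σ P(x) log₂(P(x)/Q(x))

Computing term by term:
  P(1)·log₂(P(1)/Q(1)) = 0.1816·log₂(0.1816/0.3201) = -0.14850
  P(2)·log₂(P(2)/Q(2)) = 0.148·log₂(0.148/0.2728) = -0.13057
  P(3)·log₂(P(3)/Q(3)) = 0.6219·log₂(0.6219/0.1233) = 1.45183
  P(4)·log₂(P(4)/Q(4)) = 0.0485·log₂(0.0485/0.2838) = -0.12362

D_KL(P||Q) = -0.14850 - 0.13057 + 1.45183 - 0.12362 = 1.04914 ≈ 1.0491 bits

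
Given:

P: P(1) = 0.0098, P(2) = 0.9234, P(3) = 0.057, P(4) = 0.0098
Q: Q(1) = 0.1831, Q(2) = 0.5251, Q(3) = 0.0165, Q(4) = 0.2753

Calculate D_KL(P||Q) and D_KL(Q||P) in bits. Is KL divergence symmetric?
D_KL(P||Q) = 0.7654 bits, D_KL(Q||P) = 1.6410 bits. No, KL divergence is not symmetric.

D_KL(P||Q) = Σ P(x) log₂(P(x)/Q(x))

Computing term by term:
  P(1)·log₂(P(1)/Q(1)) = 0.0098·log₂(0.0098/0.1831) = -0.04139
  P(2)·log₂(P(2)/Q(2)) = 0.9234·log₂(0.9234/0.5251) = 0.75198
  P(3)·log₂(P(3)/Q(3)) = 0.057·log₂(0.057/0.0165) = 0.10194
  P(4)·log₂(P(4)/Q(4)) = 0.0098·log₂(0.0098/0.2753) = -0.04716

D_KL(P||Q) = -0.04139 + 0.75198 + 0.10194 - 0.04716 = 0.76537 ≈ 0.7654 bits

D_KL(Q||P) = Σ Q(x) log₂(Q(x)/P(x))

Computing term by term:
  Q(1)·log₂(Q(1)/P(1)) = 0.1831·log₂(0.1831/0.0098) = 0.77336
  Q(2)·log₂(Q(2)/P(2)) = 0.5251·log₂(0.5251/0.9234) = -0.42762
  Q(3)·log₂(Q(3)/P(3)) = 0.0165·log₂(0.0165/0.057) = -0.02951
  Q(4)·log₂(Q(4)/P(4)) = 0.2753·log₂(0.2753/0.0098) = 1.32477

D_KL(Q||P) = 0.77336 - 0.42762 - 0.02951 + 1.32477 = 1.64100 ≈ 1.6410 bits

These are NOT equal (difference: 0.8756 bits). KL divergence is asymmetric: D_KL(P||Q) ≠ D_KL(Q||P) in general.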